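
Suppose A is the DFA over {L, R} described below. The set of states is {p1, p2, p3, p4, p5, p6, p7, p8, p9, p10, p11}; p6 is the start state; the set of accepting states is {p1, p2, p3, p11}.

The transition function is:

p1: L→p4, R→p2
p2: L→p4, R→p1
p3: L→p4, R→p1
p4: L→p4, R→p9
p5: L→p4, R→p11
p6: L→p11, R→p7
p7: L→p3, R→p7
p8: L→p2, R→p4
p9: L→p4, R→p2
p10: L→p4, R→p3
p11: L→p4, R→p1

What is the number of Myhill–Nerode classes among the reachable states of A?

4

States {p5,p8,p10} cannot be reached from the start state, so discard them.
Initial partition by acceptance: {p1,p2,p3,p11} | {p4,p6,p7,p9}.
Split {p4,p6,p7,p9} by δ(·,L) → {p4,p9} and {p6,p7}.
Split {p4,p9} by δ(·,R) → {p4} and {p9}.
Stable partition: {p1,p2,p3,p11} | {p4} | {p6,p7} | {p9} — 4 equivalence classes.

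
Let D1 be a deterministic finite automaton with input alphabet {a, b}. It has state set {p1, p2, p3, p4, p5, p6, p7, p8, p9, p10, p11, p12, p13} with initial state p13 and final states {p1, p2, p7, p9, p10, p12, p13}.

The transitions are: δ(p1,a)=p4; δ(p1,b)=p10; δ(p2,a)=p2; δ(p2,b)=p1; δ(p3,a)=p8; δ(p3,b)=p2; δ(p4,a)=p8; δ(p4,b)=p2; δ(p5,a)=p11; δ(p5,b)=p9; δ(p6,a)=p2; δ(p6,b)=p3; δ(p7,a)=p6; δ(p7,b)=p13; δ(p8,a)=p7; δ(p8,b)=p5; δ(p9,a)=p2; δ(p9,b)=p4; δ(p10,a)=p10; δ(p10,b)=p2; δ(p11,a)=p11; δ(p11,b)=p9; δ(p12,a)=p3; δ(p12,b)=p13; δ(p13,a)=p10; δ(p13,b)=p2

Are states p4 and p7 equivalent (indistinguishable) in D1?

No

Reachable states from the start: {p1,p2,p3,p4,p5,p6,p7,p8,p9,p10,p11,p13}. Unreachable: {p12} — drop them.
P0 = {p1,p2,p7,p9,p10,p13} | {p3,p4,p5,p6,p8,p11}.
Refine {p1,p2,p7,p9,p10,p13} on symbol a: members go to different blocks, giving {p2,p9,p10,p13} and {p1,p7}.
Refine {p2,p9,p10,p13} on symbol b: members go to different blocks, giving {p10,p13} and {p2} and {p9}.
Refine {p3,p4,p5,p6,p8,p11} on symbol a: members go to different blocks, giving {p3,p4,p5,p11} and {p6} and {p8}.
Split {p3,p4,p5,p11} by δ(·,a) → {p3,p4} and {p5,p11}.
Refine {p1,p7} on symbol a: members go to different blocks, giving {p1} and {p7}.
Stable partition: {p10,p13} | {p3,p4} | {p1} | {p2} | {p9} | {p6} | {p8} | {p5,p11} | {p7} — 9 equivalence classes.
p4 and p7 end up in different blocks, so they are distinguishable. For instance, the string 'ε' is accepted from only p7.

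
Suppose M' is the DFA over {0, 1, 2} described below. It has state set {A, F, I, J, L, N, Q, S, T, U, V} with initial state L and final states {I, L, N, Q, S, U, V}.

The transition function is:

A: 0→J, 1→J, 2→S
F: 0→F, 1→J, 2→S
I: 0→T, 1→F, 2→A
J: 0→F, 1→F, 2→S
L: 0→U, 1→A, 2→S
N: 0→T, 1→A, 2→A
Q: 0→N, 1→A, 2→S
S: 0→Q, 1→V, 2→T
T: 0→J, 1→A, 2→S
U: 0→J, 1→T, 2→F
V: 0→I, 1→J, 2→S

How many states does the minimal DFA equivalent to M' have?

Every state is reachable, so we keep all 11.
Start with accepting vs non-accepting: {I,L,N,Q,S,U,V} | {A,F,J,T}.
Refine {I,L,N,Q,S,U,V} on symbol 0: members go to different blocks, giving {L,Q,S,V} and {I,N,U}.
Refine {L,Q,S,V} on symbol 0: members go to different blocks, giving {L,Q,V} and {S}.
Stable partition: {L,Q,V} | {A,F,J,T} | {I,N,U} | {S} — 4 equivalence classes.

4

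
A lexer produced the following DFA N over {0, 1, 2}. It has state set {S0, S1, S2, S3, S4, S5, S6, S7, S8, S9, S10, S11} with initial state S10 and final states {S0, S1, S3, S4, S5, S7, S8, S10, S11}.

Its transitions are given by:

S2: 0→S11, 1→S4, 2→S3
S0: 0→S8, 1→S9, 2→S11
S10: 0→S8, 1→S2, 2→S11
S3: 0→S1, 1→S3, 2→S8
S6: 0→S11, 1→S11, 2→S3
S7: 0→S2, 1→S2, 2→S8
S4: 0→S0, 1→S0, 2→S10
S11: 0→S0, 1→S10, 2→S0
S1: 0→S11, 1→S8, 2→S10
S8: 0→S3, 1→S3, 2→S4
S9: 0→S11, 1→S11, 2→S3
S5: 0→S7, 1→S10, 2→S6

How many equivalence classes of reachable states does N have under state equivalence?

States {S5,S6,S7} cannot be reached from the start state, so discard them.
P0 = {S0,S1,S3,S4,S8,S10,S11} | {S2,S9}.
On input 1, block {S0,S1,S3,S4,S8,S10,S11} splits into {S1,S3,S4,S8,S11} and {S0,S10}.
Refine {S1,S3,S4,S8,S11} on symbol 0: members go to different blocks, giving {S1,S3,S8} and {S4,S11}.
On input 0, block {S1,S3,S8} splits into {S3,S8} and {S1}.
Refine {S3,S8} on symbol 0: members go to different blocks, giving {S3} and {S8}.
No further refinement is possible. Final partition (6 blocks): {S3} | {S2,S9} | {S0,S10} | {S4,S11} | {S1} | {S8}.

6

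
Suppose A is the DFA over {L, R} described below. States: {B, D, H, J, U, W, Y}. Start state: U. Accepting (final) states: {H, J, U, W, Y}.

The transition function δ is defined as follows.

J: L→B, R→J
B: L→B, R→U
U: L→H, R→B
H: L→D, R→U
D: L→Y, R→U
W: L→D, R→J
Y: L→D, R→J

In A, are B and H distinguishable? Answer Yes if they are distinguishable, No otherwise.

First remove the unreachable states {W}; 6 states remain.
Start with accepting vs non-accepting: {H,J,U,Y} | {B,D}.
On input L, block {H,J,U,Y} splits into {H,J,Y} and {U}.
Refine {H,J,Y} on symbol R: members go to different blocks, giving {J,Y} and {H}.
Split {B,D} by δ(·,L) → {B} and {D}.
Split {J,Y} by δ(·,L) → {J} and {Y}.
The partition is now stable with 6 blocks: {J} | {B} | {U} | {H} | {D} | {Y}.
B and H end up in different blocks, so they are distinguishable. For instance, the string 'ε' is accepted from only H.

Yes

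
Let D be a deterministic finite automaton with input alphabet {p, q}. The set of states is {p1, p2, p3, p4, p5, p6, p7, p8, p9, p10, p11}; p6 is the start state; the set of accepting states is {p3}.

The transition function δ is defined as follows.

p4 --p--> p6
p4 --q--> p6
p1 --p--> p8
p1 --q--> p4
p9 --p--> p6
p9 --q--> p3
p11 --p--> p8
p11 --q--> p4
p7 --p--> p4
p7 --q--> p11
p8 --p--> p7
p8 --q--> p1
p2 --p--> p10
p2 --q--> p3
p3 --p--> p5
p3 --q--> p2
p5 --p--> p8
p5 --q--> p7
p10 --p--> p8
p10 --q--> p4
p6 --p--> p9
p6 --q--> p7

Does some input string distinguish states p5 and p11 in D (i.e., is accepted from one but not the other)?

Yes

Every state is reachable, so we keep all 11.
Start with accepting vs non-accepting: {p3} | {p1,p2,p4,p5,p6,p7,p8,p9,p10,p11}.
Refine {p1,p2,p4,p5,p6,p7,p8,p9,p10,p11} on symbol q: members go to different blocks, giving {p1,p4,p5,p6,p7,p8,p10,p11} and {p2,p9}.
Refine {p1,p4,p5,p6,p7,p8,p10,p11} on symbol p: members go to different blocks, giving {p1,p4,p5,p7,p8,p10,p11} and {p6}.
On input p, block {p1,p4,p5,p7,p8,p10,p11} splits into {p1,p5,p7,p8,p10,p11} and {p4}.
On input p, block {p1,p5,p7,p8,p10,p11} splits into {p1,p5,p8,p10,p11} and {p7}.
On input p, block {p1,p5,p8,p10,p11} splits into {p1,p5,p10,p11} and {p8}.
Split {p1,p5,p10,p11} by δ(·,q) → {p1,p10,p11} and {p5}.
Split {p2,p9} by δ(·,p) → {p2} and {p9}.
No further refinement is possible. Final partition (9 blocks): {p3} | {p1,p10,p11} | {p2} | {p6} | {p4} | {p7} | {p8} | {p5} | {p9}.
p5 and p11 end up in different blocks, so they are distinguishable. For instance, the string 'qppq' is accepted from only p11.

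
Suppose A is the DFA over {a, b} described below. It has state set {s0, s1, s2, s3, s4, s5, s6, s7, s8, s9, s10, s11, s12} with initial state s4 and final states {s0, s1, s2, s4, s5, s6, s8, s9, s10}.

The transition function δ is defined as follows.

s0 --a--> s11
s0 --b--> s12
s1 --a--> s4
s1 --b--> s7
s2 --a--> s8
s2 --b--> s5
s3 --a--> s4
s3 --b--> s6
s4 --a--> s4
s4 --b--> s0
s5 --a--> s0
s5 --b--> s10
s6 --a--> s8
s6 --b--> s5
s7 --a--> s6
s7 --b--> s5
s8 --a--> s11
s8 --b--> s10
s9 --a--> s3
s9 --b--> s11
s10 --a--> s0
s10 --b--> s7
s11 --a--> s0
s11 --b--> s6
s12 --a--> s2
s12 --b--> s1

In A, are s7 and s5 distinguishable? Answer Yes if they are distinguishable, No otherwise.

Yes

Reachable states from the start: {s0,s1,s2,s4,s5,s6,s7,s8,s10,s11,s12}. Unreachable: {s3,s9} — drop them.
Start with accepting vs non-accepting: {s0,s1,s2,s4,s5,s6,s8,s10} | {s7,s11,s12}.
On input a, block {s0,s1,s2,s4,s5,s6,s8,s10} splits into {s1,s2,s4,s5,s6,s10} and {s0,s8}.
Split {s1,s2,s4,s5,s6,s10} by δ(·,a) → {s2,s5,s6,s10} and {s1,s4}.
Split {s2,s5,s6,s10} by δ(·,b) → {s2,s5,s6} and {s10}.
Refine {s2,s5,s6} on symbol b: members go to different blocks, giving {s2,s6} and {s5}.
Split {s7,s11,s12} by δ(·,a) → {s7,s12} and {s11}.
Split {s7,s12} by δ(·,b) → {s7} and {s12}.
On input b, block {s0,s8} splits into {s0} and {s8}.
Split {s1,s4} by δ(·,b) → {s1} and {s4}.
The partition is now stable with 10 blocks: {s2,s6} | {s7} | {s0} | {s1} | {s10} | {s5} | {s11} | {s12} | {s8} | {s4}.
s7 and s5 end up in different blocks, so they are distinguishable. For instance, the string 'ε' is accepted from only s5.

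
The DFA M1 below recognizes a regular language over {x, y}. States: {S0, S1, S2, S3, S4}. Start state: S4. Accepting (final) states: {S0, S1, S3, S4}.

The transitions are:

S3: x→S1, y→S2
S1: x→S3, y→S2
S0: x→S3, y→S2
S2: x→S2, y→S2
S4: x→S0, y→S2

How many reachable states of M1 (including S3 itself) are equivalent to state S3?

4

All states are reachable from the start state.
Initial partition by acceptance: {S0,S1,S3,S4} | {S2}.
The partition is now stable with 2 blocks: {S0,S1,S3,S4} | {S2}.
State S3 belongs to the block {S0,S1,S3,S4}, which has 4 states.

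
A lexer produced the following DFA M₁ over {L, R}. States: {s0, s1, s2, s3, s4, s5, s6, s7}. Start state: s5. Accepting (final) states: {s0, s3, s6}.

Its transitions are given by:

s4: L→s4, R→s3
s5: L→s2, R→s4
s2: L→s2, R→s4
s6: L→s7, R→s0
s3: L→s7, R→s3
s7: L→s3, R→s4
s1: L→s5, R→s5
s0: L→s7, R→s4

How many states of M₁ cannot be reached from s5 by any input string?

No path from s5 leads to s0, s1, s6; the other 5 states are all reachable.

3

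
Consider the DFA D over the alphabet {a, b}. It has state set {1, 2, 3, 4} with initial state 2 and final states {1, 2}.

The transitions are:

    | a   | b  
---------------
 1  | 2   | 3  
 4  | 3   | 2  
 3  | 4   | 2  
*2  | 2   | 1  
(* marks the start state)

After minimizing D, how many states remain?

All states are reachable from the start state.
P0 = {1,2} | {3,4}.
Split {1,2} by δ(·,b) → {1} and {2}.
The partition is now stable with 3 blocks: {1} | {3,4} | {2}.

3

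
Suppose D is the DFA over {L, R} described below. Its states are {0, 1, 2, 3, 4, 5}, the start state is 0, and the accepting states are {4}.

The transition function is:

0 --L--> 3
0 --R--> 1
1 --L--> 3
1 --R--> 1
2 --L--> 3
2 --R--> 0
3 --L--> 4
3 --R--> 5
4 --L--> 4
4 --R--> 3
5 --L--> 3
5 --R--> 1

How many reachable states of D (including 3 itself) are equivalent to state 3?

States {2} cannot be reached from the start state, so discard them.
Initial partition by acceptance: {4} | {0,1,3,5}.
On input L, block {0,1,3,5} splits into {0,1,5} and {3}.
No further refinement is possible. Final partition (3 blocks): {4} | {0,1,5} | {3}.
The equivalence class containing 3 is {3}, of size 1.

1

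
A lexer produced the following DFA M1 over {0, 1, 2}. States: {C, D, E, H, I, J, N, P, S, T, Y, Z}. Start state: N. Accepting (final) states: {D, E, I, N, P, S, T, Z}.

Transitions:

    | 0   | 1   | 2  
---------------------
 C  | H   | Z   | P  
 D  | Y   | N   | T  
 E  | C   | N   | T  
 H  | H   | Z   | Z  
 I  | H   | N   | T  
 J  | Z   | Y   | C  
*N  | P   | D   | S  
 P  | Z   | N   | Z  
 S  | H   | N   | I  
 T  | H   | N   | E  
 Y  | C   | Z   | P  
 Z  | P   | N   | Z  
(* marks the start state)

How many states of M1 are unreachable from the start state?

1

Starting at N and following transitions, the reachable set is {C, D, E, H, I, N, P, S, T, Y, Z}. That leaves J unreachable — 1 in total.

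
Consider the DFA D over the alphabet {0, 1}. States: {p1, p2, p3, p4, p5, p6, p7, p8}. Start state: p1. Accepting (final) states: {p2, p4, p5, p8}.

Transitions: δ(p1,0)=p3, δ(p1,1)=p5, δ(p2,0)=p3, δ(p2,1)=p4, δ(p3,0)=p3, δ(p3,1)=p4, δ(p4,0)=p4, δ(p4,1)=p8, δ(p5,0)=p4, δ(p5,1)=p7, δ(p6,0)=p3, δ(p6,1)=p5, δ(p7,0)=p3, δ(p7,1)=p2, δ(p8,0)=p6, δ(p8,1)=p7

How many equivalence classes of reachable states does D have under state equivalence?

All states are reachable from the start state.
Start with accepting vs non-accepting: {p2,p4,p5,p8} | {p1,p3,p6,p7}.
Split {p2,p4,p5,p8} by δ(·,0) → {p2,p8} and {p4,p5}.
On input 1, block {p2,p8} splits into {p2} and {p8}.
On input 1, block {p1,p3,p6,p7} splits into {p1,p3,p6} and {p7}.
Refine {p4,p5} on symbol 1: members go to different blocks, giving {p4} and {p5}.
On input 1, block {p1,p3,p6} splits into {p1,p6} and {p3}.
Stable partition: {p2} | {p1,p6} | {p4} | {p8} | {p7} | {p5} | {p3} — 7 equivalence classes.

7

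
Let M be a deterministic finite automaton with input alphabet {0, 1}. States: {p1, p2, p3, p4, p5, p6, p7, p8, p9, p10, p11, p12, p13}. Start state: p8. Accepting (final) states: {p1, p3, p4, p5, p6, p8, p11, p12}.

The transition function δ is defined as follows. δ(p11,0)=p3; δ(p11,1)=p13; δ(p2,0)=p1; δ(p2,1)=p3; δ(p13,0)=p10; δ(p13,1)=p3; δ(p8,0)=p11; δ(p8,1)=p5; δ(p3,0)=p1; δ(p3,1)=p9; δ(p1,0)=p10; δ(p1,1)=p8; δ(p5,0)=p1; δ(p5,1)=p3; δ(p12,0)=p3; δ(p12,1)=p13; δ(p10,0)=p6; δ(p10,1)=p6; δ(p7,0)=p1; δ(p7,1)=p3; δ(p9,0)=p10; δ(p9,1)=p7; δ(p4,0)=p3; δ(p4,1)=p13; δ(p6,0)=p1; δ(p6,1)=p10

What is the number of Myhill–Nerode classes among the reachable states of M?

10

States {p2,p4,p12} cannot be reached from the start state, so discard them.
Initial partition by acceptance: {p1,p3,p5,p6,p8,p11} | {p7,p9,p10,p13}.
Split {p1,p3,p5,p6,p8,p11} by δ(·,0) → {p3,p5,p6,p8,p11} and {p1}.
Split {p3,p5,p6,p8,p11} by δ(·,0) → {p3,p5,p6} and {p8,p11}.
Split {p3,p5,p6} by δ(·,1) → {p3,p6} and {p5}.
Split {p7,p9,p10,p13} by δ(·,0) → {p9,p13} and {p7} and {p10}.
Refine {p3,p6} on symbol 1: members go to different blocks, giving {p3} and {p6}.
On input 1, block {p9,p13} splits into {p9} and {p13}.
Refine {p8,p11} on symbol 0: members go to different blocks, giving {p8} and {p11}.
No further refinement is possible. Final partition (10 blocks): {p3} | {p9} | {p1} | {p8} | {p5} | {p7} | {p10} | {p6} | {p13} | {p11}.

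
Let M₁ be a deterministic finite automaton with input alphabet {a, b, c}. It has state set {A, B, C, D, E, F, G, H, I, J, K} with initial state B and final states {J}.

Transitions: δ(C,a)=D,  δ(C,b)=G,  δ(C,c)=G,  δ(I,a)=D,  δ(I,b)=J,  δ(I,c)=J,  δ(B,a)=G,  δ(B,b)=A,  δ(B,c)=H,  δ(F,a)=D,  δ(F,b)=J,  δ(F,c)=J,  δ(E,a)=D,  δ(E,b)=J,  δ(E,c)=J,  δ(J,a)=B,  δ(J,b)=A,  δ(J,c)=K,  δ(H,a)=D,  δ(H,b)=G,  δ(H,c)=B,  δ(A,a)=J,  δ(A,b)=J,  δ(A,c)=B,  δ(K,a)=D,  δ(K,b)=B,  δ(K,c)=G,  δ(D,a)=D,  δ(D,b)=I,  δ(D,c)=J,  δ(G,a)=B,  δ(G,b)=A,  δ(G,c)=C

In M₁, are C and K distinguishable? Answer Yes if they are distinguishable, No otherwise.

No

States {E,F} cannot be reached from the start state, so discard them.
Start with accepting vs non-accepting: {J} | {A,B,C,D,G,H,I,K}.
Refine {A,B,C,D,G,H,I,K} on symbol a: members go to different blocks, giving {B,C,D,G,H,I,K} and {A}.
Split {B,C,D,G,H,I,K} by δ(·,b) → {C,D,H,K} and {B,G} and {I}.
Split {C,D,H,K} by δ(·,b) → {C,H,K} and {D}.
The partition is now stable with 6 blocks: {J} | {C,H,K} | {A} | {B,G} | {I} | {D}.
C and K lie in the same block of the stable partition, so they are equivalent — no string distinguishes them.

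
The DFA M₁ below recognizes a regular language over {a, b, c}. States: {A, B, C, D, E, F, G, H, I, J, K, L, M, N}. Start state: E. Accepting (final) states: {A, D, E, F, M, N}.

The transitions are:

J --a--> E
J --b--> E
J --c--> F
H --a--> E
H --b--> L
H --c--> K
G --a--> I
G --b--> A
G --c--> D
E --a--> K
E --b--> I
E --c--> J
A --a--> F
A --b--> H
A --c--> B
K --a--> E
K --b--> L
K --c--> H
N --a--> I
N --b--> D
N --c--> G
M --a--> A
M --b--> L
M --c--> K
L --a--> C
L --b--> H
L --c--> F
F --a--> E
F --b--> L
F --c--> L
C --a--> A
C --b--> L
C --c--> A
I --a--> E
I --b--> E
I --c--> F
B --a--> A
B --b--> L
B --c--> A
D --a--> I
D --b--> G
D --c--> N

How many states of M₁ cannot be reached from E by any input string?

4

BFS from E reaches {A, B, C, E, F, H, I, J, K, L}; the 4 state(s) D, G, M, N are never visited.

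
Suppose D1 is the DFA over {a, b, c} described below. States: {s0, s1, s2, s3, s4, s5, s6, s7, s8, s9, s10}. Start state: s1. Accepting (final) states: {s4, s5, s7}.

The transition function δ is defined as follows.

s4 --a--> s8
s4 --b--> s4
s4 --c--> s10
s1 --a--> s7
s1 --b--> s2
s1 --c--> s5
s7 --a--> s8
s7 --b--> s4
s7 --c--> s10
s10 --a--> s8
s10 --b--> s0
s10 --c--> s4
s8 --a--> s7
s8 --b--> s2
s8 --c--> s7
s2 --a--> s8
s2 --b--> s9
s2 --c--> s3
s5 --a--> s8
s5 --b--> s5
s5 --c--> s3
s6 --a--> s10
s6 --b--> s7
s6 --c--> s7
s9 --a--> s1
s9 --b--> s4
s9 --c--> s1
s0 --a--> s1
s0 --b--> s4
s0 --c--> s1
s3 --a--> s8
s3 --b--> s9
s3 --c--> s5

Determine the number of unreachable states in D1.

No path from s1 leads to s6; the other 10 states are all reachable.

1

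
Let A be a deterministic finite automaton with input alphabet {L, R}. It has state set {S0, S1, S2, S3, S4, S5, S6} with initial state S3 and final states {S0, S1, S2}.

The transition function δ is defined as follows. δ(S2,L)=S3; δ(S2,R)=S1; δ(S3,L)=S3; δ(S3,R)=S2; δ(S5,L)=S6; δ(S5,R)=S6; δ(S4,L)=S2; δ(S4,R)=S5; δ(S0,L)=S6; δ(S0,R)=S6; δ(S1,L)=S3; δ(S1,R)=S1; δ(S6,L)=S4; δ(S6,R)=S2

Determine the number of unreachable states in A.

BFS from S3 reaches {S1, S2, S3}; the 4 state(s) S0, S4, S5, S6 are never visited.

4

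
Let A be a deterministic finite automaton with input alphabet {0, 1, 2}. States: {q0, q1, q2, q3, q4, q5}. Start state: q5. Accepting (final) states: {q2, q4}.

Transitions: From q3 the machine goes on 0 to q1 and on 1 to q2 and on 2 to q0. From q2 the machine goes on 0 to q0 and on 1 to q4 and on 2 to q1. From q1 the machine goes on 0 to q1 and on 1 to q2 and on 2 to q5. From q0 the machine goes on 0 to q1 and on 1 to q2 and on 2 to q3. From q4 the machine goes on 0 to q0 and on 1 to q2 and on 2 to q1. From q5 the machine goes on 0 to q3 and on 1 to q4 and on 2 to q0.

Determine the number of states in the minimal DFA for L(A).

2

Every state is reachable, so we keep all 6.
Start with accepting vs non-accepting: {q2,q4} | {q0,q1,q3,q5}.
The partition is now stable with 2 blocks: {q2,q4} | {q0,q1,q3,q5}.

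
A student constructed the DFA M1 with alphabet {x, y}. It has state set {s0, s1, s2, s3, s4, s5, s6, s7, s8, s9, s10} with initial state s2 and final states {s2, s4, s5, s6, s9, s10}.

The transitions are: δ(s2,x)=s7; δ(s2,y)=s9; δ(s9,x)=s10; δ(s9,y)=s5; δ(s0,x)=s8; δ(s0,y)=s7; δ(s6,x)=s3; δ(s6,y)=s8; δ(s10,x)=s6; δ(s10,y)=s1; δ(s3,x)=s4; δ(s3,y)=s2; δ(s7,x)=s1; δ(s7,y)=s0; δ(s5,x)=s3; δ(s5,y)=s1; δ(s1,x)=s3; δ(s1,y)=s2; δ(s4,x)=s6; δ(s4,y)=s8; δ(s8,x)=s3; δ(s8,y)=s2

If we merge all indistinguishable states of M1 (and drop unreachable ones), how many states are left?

7

All states are reachable from the start state.
P0 = {s2,s4,s5,s6,s9,s10} | {s0,s1,s3,s7,s8}.
Refine {s2,s4,s5,s6,s9,s10} on symbol x: members go to different blocks, giving {s2,s5,s6} and {s4,s9,s10}.
Split {s2,s5,s6} by δ(·,y) → {s5,s6} and {s2}.
Split {s0,s1,s3,s7,s8} by δ(·,x) → {s0,s1,s7,s8} and {s3}.
On input x, block {s0,s1,s7,s8} splits into {s0,s7} and {s1,s8}.
Split {s4,s9,s10} by δ(·,x) → {s4,s10} and {s9}.
Stable partition: {s5,s6} | {s0,s7} | {s4,s10} | {s2} | {s3} | {s1,s8} | {s9} — 7 equivalence classes.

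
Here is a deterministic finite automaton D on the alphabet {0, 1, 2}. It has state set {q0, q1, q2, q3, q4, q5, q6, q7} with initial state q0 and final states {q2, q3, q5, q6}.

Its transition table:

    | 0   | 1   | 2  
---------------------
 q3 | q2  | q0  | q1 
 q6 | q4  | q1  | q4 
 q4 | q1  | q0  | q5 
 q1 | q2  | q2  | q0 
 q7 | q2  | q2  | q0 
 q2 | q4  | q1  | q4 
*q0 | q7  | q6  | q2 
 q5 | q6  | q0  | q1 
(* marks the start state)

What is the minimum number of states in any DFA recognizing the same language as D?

States {q3} cannot be reached from the start state, so discard them.
P0 = {q2,q5,q6} | {q0,q1,q4,q7}.
Split {q2,q5,q6} by δ(·,0) → {q2,q6} and {q5}.
On input 0, block {q0,q1,q4,q7} splits into {q0,q4} and {q1,q7}.
On input 1, block {q0,q4} splits into {q0} and {q4}.
The partition is now stable with 5 blocks: {q2,q6} | {q0} | {q5} | {q1,q7} | {q4}.

5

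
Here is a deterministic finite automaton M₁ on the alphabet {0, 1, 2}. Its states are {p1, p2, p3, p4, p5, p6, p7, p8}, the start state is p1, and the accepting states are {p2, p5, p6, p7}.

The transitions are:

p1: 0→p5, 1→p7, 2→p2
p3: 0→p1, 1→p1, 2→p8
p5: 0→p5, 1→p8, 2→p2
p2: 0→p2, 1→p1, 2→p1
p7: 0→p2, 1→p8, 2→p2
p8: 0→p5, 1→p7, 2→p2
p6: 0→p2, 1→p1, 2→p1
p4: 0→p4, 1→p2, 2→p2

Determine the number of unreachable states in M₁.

Starting at p1 and following transitions, the reachable set is {p1, p2, p5, p7, p8}. That leaves p3, p4, p6 unreachable — 3 in total.

3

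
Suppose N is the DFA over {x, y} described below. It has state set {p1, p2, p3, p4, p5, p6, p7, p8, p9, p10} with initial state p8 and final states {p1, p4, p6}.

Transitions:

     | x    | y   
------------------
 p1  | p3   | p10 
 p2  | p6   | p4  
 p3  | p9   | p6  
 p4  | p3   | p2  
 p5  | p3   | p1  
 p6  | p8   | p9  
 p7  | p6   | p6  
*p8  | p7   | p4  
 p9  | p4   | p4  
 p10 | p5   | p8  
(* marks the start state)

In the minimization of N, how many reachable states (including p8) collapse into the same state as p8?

2

First remove the unreachable states {p1,p5,p10}; 7 states remain.
P0 = {p4,p6} | {p2,p3,p7,p8,p9}.
On input x, block {p2,p3,p7,p8,p9} splits into {p2,p7,p9} and {p3,p8}.
The partition is now stable with 3 blocks: {p4,p6} | {p2,p7,p9} | {p3,p8}.
State p8 belongs to the block {p3,p8}, which has 2 states.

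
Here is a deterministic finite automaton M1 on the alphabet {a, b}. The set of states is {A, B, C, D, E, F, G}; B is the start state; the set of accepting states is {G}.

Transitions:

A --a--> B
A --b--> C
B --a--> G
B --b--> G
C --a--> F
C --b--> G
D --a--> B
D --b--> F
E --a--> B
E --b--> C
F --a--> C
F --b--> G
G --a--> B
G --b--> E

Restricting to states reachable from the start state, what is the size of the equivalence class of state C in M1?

Reachable states from the start: {B,C,E,F,G}. Unreachable: {A,D} — drop them.
Start with accepting vs non-accepting: {G} | {B,C,E,F}.
On input a, block {B,C,E,F} splits into {C,E,F} and {B}.
On input a, block {C,E,F} splits into {C,F} and {E}.
The partition is now stable with 4 blocks: {G} | {C,F} | {B} | {E}.
The equivalence class containing C is {C,F}, of size 2.

2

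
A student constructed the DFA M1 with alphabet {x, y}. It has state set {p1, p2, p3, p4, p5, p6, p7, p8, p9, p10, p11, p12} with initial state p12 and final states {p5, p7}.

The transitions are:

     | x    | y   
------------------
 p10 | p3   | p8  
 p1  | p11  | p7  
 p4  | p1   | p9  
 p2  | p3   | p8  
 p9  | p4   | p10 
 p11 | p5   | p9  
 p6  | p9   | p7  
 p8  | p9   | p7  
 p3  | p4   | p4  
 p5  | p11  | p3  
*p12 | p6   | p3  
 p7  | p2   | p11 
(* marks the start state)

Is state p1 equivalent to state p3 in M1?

All states are reachable from the start state.
Start with accepting vs non-accepting: {p5,p7} | {p1,p2,p3,p4,p6,p8,p9,p10,p11,p12}.
On input x, block {p1,p2,p3,p4,p6,p8,p9,p10,p11,p12} splits into {p1,p2,p3,p4,p6,p8,p9,p10,p12} and {p11}.
Refine {p5,p7} on symbol x: members go to different blocks, giving {p5} and {p7}.
On input x, block {p1,p2,p3,p4,p6,p8,p9,p10,p12} splits into {p2,p3,p4,p6,p8,p9,p10,p12} and {p1}.
Refine {p2,p3,p4,p6,p8,p9,p10,p12} on symbol x: members go to different blocks, giving {p2,p3,p6,p8,p9,p10,p12} and {p4}.
On input x, block {p2,p3,p6,p8,p9,p10,p12} splits into {p2,p6,p8,p10,p12} and {p3,p9}.
Split {p2,p6,p8,p10,p12} by δ(·,x) → {p2,p6,p8,p10} and {p12}.
Refine {p2,p6,p8,p10} on symbol y: members go to different blocks, giving {p2,p10} and {p6,p8}.
Split {p3,p9} by δ(·,y) → {p3} and {p9}.
The partition is now stable with 10 blocks: {p5} | {p2,p10} | {p11} | {p7} | {p1} | {p4} | {p3} | {p12} | {p6,p8} | {p9}.
p1 and p3 end up in different blocks, so they are distinguishable. For instance, the string 'y' is accepted from only p1.

No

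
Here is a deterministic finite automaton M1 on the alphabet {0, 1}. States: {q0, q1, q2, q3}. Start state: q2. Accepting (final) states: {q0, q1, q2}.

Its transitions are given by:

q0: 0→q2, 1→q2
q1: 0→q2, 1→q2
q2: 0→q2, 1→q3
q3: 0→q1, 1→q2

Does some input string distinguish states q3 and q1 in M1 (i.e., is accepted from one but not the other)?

Reachable states from the start: {q1,q2,q3}. Unreachable: {q0} — drop them.
Start with accepting vs non-accepting: {q1,q2} | {q3}.
Refine {q1,q2} on symbol 1: members go to different blocks, giving {q1} and {q2}.
Stable partition: {q1} | {q3} | {q2} — 3 equivalence classes.
q3 and q1 end up in different blocks, so they are distinguishable. For instance, the string 'ε' is accepted from only q1.

Yes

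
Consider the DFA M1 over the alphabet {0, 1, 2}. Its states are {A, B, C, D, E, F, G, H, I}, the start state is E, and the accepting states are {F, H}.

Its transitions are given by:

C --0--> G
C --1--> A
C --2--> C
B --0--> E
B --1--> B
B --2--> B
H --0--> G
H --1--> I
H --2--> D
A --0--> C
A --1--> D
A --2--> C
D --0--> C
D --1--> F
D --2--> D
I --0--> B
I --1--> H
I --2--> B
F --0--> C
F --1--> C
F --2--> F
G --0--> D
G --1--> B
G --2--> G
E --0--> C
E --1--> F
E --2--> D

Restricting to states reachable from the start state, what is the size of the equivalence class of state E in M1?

States {H,I} cannot be reached from the start state, so discard them.
Start with accepting vs non-accepting: {F} | {A,B,C,D,E,G}.
Refine {A,B,C,D,E,G} on symbol 1: members go to different blocks, giving {A,B,C,G} and {D,E}.
On input 0, block {A,B,C,G} splits into {A,C} and {B,G}.
On input 0, block {A,C} splits into {A} and {C}.
The partition is now stable with 5 blocks: {F} | {A} | {D,E} | {B,G} | {C}.
The equivalence class containing E is {D,E}, of size 2.

2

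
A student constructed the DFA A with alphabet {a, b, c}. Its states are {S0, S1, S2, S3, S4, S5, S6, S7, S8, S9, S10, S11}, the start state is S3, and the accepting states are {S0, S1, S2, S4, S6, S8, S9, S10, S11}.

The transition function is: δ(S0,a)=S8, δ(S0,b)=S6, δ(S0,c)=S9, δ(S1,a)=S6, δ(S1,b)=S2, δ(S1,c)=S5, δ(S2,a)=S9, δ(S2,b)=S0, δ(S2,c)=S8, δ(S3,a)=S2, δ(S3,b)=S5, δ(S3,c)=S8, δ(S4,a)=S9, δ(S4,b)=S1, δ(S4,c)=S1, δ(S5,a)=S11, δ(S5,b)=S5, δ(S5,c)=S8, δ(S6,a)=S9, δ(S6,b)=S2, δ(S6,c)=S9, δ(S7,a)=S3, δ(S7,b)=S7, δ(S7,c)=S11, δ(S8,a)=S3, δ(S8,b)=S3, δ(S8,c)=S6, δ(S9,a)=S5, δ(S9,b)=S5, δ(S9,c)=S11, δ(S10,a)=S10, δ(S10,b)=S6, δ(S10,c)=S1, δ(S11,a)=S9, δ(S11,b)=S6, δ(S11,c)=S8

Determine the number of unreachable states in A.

BFS from S3 reaches {S0, S2, S3, S5, S6, S8, S9, S11}; the 4 state(s) S1, S4, S7, S10 are never visited.

4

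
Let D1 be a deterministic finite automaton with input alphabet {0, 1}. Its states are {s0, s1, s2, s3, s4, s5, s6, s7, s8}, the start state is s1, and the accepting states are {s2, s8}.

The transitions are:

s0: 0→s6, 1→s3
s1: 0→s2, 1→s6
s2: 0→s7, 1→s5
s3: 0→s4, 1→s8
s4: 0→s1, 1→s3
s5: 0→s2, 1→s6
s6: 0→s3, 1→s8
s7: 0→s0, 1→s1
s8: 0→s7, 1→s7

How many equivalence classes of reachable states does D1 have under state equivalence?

8

All states are reachable from the start state.
Start with accepting vs non-accepting: {s2,s8} | {s0,s1,s3,s4,s5,s6,s7}.
Split {s0,s1,s3,s4,s5,s6,s7} by δ(·,0) → {s0,s3,s4,s6,s7} and {s1,s5}.
On input 1, block {s2,s8} splits into {s2} and {s8}.
Split {s0,s3,s4,s6,s7} by δ(·,0) → {s0,s3,s6,s7} and {s4}.
On input 0, block {s0,s3,s6,s7} splits into {s0,s6,s7} and {s3}.
Refine {s0,s6,s7} on symbol 0: members go to different blocks, giving {s0,s7} and {s6}.
On input 0, block {s0,s7} splits into {s0} and {s7}.
Stable partition: {s2} | {s0} | {s1,s5} | {s8} | {s4} | {s3} | {s6} | {s7} — 8 equivalence classes.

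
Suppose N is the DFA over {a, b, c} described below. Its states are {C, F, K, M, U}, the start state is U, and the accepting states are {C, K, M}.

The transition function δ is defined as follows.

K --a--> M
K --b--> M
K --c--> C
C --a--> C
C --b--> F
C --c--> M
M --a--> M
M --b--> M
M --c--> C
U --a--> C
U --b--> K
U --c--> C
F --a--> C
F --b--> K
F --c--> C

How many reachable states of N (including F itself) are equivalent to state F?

2

All states are reachable from the start state.
P0 = {C,K,M} | {F,U}.
Refine {C,K,M} on symbol b: members go to different blocks, giving {K,M} and {C}.
No further refinement is possible. Final partition (3 blocks): {K,M} | {F,U} | {C}.
The equivalence class containing F is {F,U}, of size 2.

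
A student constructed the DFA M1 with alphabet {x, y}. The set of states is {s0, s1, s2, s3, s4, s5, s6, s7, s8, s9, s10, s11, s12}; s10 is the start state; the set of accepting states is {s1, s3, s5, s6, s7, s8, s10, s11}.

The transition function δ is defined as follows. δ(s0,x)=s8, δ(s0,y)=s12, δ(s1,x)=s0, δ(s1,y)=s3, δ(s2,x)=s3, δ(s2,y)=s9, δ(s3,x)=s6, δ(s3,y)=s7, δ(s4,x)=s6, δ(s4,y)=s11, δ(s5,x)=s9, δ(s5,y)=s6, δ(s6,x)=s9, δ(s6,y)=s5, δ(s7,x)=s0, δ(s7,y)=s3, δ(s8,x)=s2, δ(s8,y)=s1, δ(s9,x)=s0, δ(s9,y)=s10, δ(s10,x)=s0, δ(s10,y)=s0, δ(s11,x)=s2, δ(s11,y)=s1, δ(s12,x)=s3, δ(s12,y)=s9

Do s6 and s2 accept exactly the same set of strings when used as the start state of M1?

States {s4,s11} cannot be reached from the start state, so discard them.
P0 = {s1,s3,s5,s6,s7,s8,s10} | {s0,s2,s9,s12}.
Refine {s1,s3,s5,s6,s7,s8,s10} on symbol x: members go to different blocks, giving {s1,s5,s6,s7,s8,s10} and {s3}.
Refine {s1,s5,s6,s7,s8,s10} on symbol y: members go to different blocks, giving {s5,s6,s8} and {s1,s7} and {s10}.
Refine {s5,s6,s8} on symbol y: members go to different blocks, giving {s5,s6} and {s8}.
Refine {s0,s2,s9,s12} on symbol x: members go to different blocks, giving {s2,s12} and {s0} and {s9}.
Stable partition: {s5,s6} | {s2,s12} | {s3} | {s1,s7} | {s10} | {s8} | {s0} | {s9} — 8 equivalence classes.
s6 and s2 end up in different blocks, so they are distinguishable. For instance, the string 'ε' is accepted from only s6.

No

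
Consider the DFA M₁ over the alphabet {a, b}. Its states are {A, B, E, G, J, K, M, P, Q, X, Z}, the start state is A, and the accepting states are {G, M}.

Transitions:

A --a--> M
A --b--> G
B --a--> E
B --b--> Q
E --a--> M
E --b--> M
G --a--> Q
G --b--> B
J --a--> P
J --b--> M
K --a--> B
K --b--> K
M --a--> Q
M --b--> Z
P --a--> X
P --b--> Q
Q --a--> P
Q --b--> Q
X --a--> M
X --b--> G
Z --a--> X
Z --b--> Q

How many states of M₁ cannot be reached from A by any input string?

2

Starting at A and following transitions, the reachable set is {A, B, E, G, M, P, Q, X, Z}. That leaves J, K unreachable — 2 in total.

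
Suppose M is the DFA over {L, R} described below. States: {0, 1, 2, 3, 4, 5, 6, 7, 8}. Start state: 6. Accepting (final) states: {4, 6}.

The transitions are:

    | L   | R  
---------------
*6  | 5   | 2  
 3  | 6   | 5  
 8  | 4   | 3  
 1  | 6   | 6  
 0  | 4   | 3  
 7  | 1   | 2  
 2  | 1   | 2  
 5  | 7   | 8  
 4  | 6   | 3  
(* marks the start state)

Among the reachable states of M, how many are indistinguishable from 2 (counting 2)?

2

First remove the unreachable states {0}; 8 states remain.
P0 = {4,6} | {1,2,3,5,7,8}.
On input L, block {4,6} splits into {4} and {6}.
Split {1,2,3,5,7,8} by δ(·,L) → {2,5,7} and {1,3} and {8}.
Split {2,5,7} by δ(·,L) → {2,7} and {5}.
On input R, block {1,3} splits into {1} and {3}.
No further refinement is possible. Final partition (7 blocks): {4} | {2,7} | {6} | {1} | {8} | {5} | {3}.
State 2 belongs to the block {2,7}, which has 2 states.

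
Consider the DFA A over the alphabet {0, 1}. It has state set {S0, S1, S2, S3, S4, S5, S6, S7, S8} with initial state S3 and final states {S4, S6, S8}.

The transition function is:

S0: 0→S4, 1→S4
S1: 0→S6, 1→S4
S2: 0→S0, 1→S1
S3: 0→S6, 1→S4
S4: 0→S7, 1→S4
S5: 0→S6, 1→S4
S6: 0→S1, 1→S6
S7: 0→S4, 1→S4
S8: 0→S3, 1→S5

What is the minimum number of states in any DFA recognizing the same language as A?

Reachable states from the start: {S1,S3,S4,S6,S7}. Unreachable: {S0,S2,S5,S8} — drop them.
Start with accepting vs non-accepting: {S4,S6} | {S1,S3,S7}.
No further refinement is possible. Final partition (2 blocks): {S4,S6} | {S1,S3,S7}.

2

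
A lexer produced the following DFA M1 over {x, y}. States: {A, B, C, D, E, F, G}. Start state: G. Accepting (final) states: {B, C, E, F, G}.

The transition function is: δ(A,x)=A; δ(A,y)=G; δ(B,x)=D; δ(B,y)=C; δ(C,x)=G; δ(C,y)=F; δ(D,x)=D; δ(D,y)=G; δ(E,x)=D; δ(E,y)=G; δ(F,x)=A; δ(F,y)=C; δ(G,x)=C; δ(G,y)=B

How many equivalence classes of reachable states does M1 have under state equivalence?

3

Reachable states from the start: {A,B,C,D,F,G}. Unreachable: {E} — drop them.
Start with accepting vs non-accepting: {B,C,F,G} | {A,D}.
Refine {B,C,F,G} on symbol x: members go to different blocks, giving {B,F} and {C,G}.
Stable partition: {B,F} | {A,D} | {C,G} — 3 equivalence classes.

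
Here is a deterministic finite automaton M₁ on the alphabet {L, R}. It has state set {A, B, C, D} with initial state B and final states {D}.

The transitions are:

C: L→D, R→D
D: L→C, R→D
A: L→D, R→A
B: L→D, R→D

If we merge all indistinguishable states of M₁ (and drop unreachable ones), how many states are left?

2

First remove the unreachable states {A}; 3 states remain.
P0 = {D} | {B,C}.
The partition is now stable with 2 blocks: {D} | {B,C}.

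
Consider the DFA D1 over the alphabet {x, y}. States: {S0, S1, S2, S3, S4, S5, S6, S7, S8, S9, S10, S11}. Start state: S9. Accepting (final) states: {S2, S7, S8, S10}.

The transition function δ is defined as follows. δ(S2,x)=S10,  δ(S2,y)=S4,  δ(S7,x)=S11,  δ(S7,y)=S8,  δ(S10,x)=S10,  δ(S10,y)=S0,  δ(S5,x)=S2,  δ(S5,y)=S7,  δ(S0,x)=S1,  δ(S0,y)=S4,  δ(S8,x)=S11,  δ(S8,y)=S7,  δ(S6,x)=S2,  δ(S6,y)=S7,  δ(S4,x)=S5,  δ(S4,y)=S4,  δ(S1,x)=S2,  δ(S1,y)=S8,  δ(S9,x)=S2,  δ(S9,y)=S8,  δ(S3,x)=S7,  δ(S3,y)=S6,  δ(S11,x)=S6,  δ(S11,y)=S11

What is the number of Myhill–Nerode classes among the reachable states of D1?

4

States {S3} cannot be reached from the start state, so discard them.
P0 = {S2,S7,S8,S10} | {S0,S1,S4,S5,S6,S9,S11}.
Split {S2,S7,S8,S10} by δ(·,x) → {S2,S10} and {S7,S8}.
Split {S0,S1,S4,S5,S6,S9,S11} by δ(·,x) → {S1,S5,S6,S9} and {S0,S4,S11}.
Stable partition: {S2,S10} | {S1,S5,S6,S9} | {S7,S8} | {S0,S4,S11} — 4 equivalence classes.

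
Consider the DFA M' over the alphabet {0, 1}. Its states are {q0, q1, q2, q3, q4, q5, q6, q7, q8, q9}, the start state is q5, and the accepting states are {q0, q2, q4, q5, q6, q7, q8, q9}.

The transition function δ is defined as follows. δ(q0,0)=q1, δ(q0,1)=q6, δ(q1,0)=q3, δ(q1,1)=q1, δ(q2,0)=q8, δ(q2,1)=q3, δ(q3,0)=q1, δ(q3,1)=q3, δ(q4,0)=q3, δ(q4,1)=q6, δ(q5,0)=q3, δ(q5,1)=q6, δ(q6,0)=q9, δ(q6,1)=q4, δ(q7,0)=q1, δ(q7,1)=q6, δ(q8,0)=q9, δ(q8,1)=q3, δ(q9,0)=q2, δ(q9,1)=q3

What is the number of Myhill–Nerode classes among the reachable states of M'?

4

Reachable states from the start: {q1,q2,q3,q4,q5,q6,q8,q9}. Unreachable: {q0,q7} — drop them.
Start with accepting vs non-accepting: {q2,q4,q5,q6,q8,q9} | {q1,q3}.
Refine {q2,q4,q5,q6,q8,q9} on symbol 0: members go to different blocks, giving {q2,q6,q8,q9} and {q4,q5}.
Split {q2,q6,q8,q9} by δ(·,1) → {q2,q8,q9} and {q6}.
No further refinement is possible. Final partition (4 blocks): {q2,q8,q9} | {q1,q3} | {q4,q5} | {q6}.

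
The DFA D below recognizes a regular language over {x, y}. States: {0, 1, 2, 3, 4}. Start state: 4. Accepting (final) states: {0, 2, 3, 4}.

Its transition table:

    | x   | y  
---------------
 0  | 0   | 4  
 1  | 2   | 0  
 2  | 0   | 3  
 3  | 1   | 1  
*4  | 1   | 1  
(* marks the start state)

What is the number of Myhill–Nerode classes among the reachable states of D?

All states are reachable from the start state.
Start with accepting vs non-accepting: {0,2,3,4} | {1}.
Refine {0,2,3,4} on symbol x: members go to different blocks, giving {0,2} and {3,4}.
Stable partition: {0,2} | {1} | {3,4} — 3 equivalence classes.

3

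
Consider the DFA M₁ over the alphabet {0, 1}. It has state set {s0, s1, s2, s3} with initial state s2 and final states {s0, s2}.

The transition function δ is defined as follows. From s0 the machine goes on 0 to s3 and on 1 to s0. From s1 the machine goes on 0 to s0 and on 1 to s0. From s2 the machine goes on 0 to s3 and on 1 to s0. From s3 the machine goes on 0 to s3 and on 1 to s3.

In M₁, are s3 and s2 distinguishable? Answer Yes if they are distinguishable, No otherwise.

States {s1} cannot be reached from the start state, so discard them.
Initial partition by acceptance: {s0,s2} | {s3}.
No further refinement is possible. Final partition (2 blocks): {s0,s2} | {s3}.
s3 and s2 end up in different blocks, so they are distinguishable. For instance, the string 'ε' is accepted from only s2.

Yes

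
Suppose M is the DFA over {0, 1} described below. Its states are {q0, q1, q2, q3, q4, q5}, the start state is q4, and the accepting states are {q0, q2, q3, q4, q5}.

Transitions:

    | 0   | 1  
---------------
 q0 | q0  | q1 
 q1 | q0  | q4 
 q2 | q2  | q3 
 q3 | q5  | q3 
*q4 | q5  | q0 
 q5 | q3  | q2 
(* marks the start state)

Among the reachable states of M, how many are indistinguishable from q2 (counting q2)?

Start with accepting vs non-accepting: {q0,q2,q3,q4,q5} | {q1}.
On input 1, block {q0,q2,q3,q4,q5} splits into {q2,q3,q4,q5} and {q0}.
Refine {q2,q3,q4,q5} on symbol 1: members go to different blocks, giving {q2,q3,q5} and {q4}.
Stable partition: {q2,q3,q5} | {q1} | {q0} | {q4} — 4 equivalence classes.
The equivalence class containing q2 is {q2,q3,q5}, of size 3.

3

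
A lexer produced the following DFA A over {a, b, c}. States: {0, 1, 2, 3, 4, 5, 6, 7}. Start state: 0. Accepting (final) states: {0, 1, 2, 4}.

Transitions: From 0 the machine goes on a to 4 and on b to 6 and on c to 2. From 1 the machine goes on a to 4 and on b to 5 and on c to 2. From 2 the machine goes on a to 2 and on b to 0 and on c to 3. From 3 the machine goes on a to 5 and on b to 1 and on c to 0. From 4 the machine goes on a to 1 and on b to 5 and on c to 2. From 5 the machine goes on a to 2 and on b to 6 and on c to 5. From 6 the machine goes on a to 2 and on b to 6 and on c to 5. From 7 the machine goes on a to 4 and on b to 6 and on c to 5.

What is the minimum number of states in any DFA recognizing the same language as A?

4

States {7} cannot be reached from the start state, so discard them.
Initial partition by acceptance: {0,1,2,4} | {3,5,6}.
Split {0,1,2,4} by δ(·,b) → {0,1,4} and {2}.
Refine {3,5,6} on symbol a: members go to different blocks, giving {5,6} and {3}.
No further refinement is possible. Final partition (4 blocks): {0,1,4} | {5,6} | {2} | {3}.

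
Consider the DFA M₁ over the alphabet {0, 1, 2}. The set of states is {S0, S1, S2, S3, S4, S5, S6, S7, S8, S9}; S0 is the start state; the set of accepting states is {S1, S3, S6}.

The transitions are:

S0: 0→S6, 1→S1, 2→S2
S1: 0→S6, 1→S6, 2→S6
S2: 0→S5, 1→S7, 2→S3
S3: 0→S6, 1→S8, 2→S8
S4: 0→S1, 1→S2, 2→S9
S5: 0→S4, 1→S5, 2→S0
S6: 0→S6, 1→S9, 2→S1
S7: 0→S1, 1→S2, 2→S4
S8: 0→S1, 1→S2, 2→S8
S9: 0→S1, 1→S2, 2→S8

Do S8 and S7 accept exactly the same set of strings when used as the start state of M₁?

All states are reachable from the start state.
Start with accepting vs non-accepting: {S1,S3,S6} | {S0,S2,S4,S5,S7,S8,S9}.
Refine {S1,S3,S6} on symbol 1: members go to different blocks, giving {S3,S6} and {S1}.
Split {S3,S6} by δ(·,2) → {S3} and {S6}.
Split {S0,S2,S4,S5,S7,S8,S9} by δ(·,0) → {S4,S7,S8,S9} and {S2,S5} and {S0}.
On input 0, block {S2,S5} splits into {S2} and {S5}.
The partition is now stable with 7 blocks: {S3} | {S4,S7,S8,S9} | {S1} | {S6} | {S2} | {S0} | {S5}.
S8 and S7 lie in the same block of the stable partition, so they are equivalent — no string distinguishes them.

Yes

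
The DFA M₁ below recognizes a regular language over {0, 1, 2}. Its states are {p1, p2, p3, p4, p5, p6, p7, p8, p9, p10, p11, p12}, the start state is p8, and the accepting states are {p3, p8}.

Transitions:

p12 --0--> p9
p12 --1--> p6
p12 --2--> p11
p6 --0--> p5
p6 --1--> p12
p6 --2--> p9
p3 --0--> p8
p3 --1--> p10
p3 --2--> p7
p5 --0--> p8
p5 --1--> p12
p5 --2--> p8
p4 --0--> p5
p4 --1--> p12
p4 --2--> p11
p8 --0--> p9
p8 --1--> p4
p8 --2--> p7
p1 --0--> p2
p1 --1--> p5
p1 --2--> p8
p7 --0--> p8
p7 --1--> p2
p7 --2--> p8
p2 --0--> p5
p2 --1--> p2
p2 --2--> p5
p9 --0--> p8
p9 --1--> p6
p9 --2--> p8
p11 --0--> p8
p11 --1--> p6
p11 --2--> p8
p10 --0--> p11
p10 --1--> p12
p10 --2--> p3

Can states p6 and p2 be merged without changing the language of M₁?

States {p1,p3,p10} cannot be reached from the start state, so discard them.
Initial partition by acceptance: {p8} | {p2,p4,p5,p6,p7,p9,p11,p12}.
On input 0, block {p2,p4,p5,p6,p7,p9,p11,p12} splits into {p2,p4,p6,p12} and {p5,p7,p9,p11}.
Stable partition: {p8} | {p2,p4,p6,p12} | {p5,p7,p9,p11} — 3 equivalence classes.
p6 and p2 lie in the same block of the stable partition, so they are equivalent — no string distinguishes them.

Yes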